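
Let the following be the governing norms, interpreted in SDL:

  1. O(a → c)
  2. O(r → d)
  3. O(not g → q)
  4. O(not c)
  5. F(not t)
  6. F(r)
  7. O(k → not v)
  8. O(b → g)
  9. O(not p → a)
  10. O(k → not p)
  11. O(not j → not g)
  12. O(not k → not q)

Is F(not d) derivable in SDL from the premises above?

No

Premise 2 is O(r → d), but O(r) is not derivable from the premises, so it does not yield O(d).
No other premise forces O(d). An ideal world satisfying every premise can still have not d true, so F(not d) is not derivable.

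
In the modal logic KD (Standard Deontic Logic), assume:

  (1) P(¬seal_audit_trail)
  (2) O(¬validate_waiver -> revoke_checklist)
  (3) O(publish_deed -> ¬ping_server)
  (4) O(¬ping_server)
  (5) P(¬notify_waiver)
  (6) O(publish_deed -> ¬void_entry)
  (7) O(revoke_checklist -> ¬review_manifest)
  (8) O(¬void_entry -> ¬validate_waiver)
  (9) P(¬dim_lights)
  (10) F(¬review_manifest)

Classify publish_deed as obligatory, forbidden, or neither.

F(¬review_manifest) at premise 10 means O(review_manifest).
Premise 7, O(revoke_checklist -> ¬review_manifest), contraposes to O(review_manifest -> ¬revoke_checklist); with O(review_manifest) we get O(¬revoke_checklist).
Premise 2, O(¬validate_waiver -> revoke_checklist), contraposes to O(¬revoke_checklist -> validate_waiver); with O(¬revoke_checklist) we get O(validate_waiver).
Premise 8 is O(¬void_entry -> ¬validate_waiver); contrapositively O(validate_waiver -> void_entry). Since O(validate_waiver) holds, K gives O(void_entry).
Premise 6 is O(publish_deed -> ¬void_entry); contrapositively O(void_entry -> ¬publish_deed). Since O(void_entry) holds, K gives O(¬publish_deed).
Premises 1, 3, 4, 5, 9 do not contribute to this derivation.
Thus O(¬publish_deed), which is F(publish_deed): publish_deed is forbidden.

Forbidden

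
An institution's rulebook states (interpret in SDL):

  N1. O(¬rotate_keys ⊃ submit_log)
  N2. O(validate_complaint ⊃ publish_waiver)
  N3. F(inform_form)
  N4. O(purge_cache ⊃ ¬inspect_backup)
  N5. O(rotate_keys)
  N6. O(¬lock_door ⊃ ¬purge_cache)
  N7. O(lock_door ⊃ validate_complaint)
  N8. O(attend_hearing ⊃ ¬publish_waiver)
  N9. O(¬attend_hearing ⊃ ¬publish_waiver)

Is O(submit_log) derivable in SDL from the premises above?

Premise 1 is O(¬rotate_keys ⊃ submit_log), but O(¬rotate_keys) is not derivable from the premises, so it does not yield O(submit_log).
No other premise forces O(submit_log). An ideal world satisfying every premise can still have submit_log false, so O(submit_log) is not derivable.

No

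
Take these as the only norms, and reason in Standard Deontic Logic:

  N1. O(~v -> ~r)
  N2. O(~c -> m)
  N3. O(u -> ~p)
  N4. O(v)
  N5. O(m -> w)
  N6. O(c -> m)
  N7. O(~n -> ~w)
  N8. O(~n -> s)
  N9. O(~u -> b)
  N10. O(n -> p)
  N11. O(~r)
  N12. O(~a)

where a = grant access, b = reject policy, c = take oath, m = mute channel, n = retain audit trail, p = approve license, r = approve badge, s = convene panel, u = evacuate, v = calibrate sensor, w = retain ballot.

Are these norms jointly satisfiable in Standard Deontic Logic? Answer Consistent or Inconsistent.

Premise 1 is O(~v -> ~r); even if O(~r) held, inferring O(~v) would be affirming the consequent — invalid.
So O(~v) is not derivable, and the apparent clash with O(v) does not arise.
A world satisfying every obligation exists (e.g. a=false, b=true, c=false, m=true, n=true, p=true, r=false, s=false, u=false, v=true, w=true); no atom is both obligatory and forbidden, so the set is consistent.

Consistent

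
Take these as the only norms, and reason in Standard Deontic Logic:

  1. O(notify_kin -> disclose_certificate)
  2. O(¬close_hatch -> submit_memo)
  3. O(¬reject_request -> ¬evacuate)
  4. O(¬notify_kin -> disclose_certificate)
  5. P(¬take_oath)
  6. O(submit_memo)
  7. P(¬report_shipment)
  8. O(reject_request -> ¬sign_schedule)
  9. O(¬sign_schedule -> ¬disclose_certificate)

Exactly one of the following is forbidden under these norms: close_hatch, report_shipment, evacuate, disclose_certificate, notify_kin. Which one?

Premises 1 and 4 cover both cases: O(notify_kin -> disclose_certificate) and O(¬notify_kin -> disclose_certificate). Since notify_kin ∨ ¬notify_kin is a tautology, O(disclose_certificate) follows.
Premise 9, O(¬sign_schedule -> ¬disclose_certificate), contraposes to O(disclose_certificate -> sign_schedule); with O(disclose_certificate) we get O(sign_schedule).
The contrapositive of premise 8 (O(reject_request -> ¬sign_schedule)) is O(sign_schedule -> ¬reject_request), and O(sign_schedule) is already established, so O(¬reject_request).
Applying K to premise 3 (O(¬reject_request -> ¬evacuate)) and O(¬reject_request) yields O(¬evacuate).
So O(¬evacuate) holds, i.e. evacuate is forbidden. None of the other listed options is forbidden under the premises.

evacuate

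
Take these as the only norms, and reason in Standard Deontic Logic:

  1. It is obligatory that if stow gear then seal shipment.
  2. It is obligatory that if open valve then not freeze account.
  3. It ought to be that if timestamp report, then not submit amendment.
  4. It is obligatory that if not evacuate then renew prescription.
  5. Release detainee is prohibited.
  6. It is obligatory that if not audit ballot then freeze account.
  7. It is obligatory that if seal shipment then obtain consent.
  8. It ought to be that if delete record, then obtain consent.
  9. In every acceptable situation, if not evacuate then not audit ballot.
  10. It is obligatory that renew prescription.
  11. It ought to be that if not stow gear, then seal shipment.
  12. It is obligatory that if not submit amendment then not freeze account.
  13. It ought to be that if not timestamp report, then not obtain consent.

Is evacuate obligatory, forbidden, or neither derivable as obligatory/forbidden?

Premises 1 and 11 are O(stow_gear → seal_shipment) and O(¬stow_gear → seal_shipment); every ideal world satisfies stow_gear or ¬stow_gear, so in either case seal_shipment holds — hence O(seal_shipment).
Applying K to premise 7 (O(seal_shipment → obtain_consent)) and O(seal_shipment) yields O(obtain_consent).
Premise 13, O(¬timestamp_report → ¬obtain_consent), contraposes to O(obtain_consent → timestamp_report); with O(obtain_consent) we get O(timestamp_report).
From O(timestamp_report) and premise 3, O(timestamp_report → ¬submit_amendment), we obtain O(¬submit_amendment).
From O(¬submit_amendment) and premise 12, O(¬submit_amendment → ¬freeze_account), we obtain O(¬freeze_account).
Premise 6, O(¬audit_ballot → freeze_account), contraposes to O(¬freeze_account → audit_ballot); with O(¬freeze_account) we get O(audit_ballot).
Premise 9 is O(¬evacuate → ¬audit_ballot); contrapositively O(audit_ballot → evacuate). Since O(audit_ballot) holds, K gives O(evacuate).
Premises 2, 4, 5, 8, 10 do not contribute to this derivation.
Hence evacuate is obligatory.

Obligatory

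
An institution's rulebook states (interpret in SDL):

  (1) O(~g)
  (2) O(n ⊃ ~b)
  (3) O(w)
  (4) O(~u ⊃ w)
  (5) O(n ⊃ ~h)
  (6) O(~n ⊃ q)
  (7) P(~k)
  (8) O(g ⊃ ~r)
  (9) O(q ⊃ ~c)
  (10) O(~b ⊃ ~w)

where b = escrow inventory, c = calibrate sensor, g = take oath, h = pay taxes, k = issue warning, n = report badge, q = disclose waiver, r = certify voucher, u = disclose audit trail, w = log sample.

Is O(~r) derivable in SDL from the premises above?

No

Premise 8 is O(g ⊃ ~r), but O(g) is not derivable from the premises, so it does not yield O(~r).
No other premise forces O(~r). An ideal world satisfying every premise can still have ~r false, so O(~r) is not derivable.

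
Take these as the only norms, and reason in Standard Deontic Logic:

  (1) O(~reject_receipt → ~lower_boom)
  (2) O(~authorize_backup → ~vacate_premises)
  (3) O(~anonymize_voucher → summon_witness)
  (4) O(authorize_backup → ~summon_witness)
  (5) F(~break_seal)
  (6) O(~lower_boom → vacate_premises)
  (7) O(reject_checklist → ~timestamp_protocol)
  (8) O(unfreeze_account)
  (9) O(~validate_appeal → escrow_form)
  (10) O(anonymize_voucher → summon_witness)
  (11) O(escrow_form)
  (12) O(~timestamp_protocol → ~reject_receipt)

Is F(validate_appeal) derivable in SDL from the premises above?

No

Premise 9 is O(~validate_appeal → escrow_form); even if O(escrow_form) held, inferring O(~validate_appeal) would be affirming the consequent — invalid.
No other premise forces O(~validate_appeal). An ideal world satisfying every premise can still have validate_appeal true, so F(validate_appeal) is not derivable.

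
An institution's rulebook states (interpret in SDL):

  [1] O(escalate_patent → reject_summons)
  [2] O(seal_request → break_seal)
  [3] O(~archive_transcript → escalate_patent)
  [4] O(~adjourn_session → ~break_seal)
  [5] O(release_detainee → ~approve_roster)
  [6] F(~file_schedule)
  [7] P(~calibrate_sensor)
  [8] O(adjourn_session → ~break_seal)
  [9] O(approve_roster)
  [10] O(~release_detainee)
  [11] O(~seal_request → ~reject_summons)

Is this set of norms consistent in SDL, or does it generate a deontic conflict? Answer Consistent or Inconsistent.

Premise 5 is O(release_detainee → ~approve_roster), but O(release_detainee) is not derivable from the premises, so it does not yield O(~approve_roster).
So O(~approve_roster) is not derivable, and the apparent clash with O(approve_roster) does not arise.
A world satisfying every obligation exists (e.g. adjourn_session=false, approve_roster=true, archive_transcript=true, break_seal=false, calibrate_sensor=false, escalate_patent=false, file_schedule=true, reject_summons=false, release_detainee=false, seal_request=false); no atom is both obligatory and forbidden, so the set is consistent.

Consistent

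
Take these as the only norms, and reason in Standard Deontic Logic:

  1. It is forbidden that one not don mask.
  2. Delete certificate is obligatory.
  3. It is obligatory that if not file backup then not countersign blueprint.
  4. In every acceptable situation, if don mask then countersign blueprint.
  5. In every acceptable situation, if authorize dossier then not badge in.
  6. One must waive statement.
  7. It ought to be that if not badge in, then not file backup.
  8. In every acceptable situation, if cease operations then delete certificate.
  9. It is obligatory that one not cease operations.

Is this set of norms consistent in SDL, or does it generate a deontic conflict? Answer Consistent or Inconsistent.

Consistent

Premise 8 is O(cease_operations → delete_certificate); even if O(delete_certificate) held, inferring O(cease_operations) would be affirming the consequent — invalid.
So O(cease_operations) is not derivable, and the apparent clash with O(¬cease_operations) does not arise.
A world satisfying every obligation exists (e.g. authorize_dossier=false, badge_in=true, cease_operations=false, countersign_blueprint=true, delete_certificate=true, don_mask=true, file_backup=true, waive_statement=true); no atom is both obligatory and forbidden, so the set is consistent.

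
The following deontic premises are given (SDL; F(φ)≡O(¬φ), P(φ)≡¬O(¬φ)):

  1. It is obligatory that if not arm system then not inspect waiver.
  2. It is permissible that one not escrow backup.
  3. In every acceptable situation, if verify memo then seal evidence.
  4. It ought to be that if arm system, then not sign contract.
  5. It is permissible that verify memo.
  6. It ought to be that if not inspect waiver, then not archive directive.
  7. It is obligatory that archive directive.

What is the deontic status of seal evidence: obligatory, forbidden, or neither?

Neither

Premise 3 is O(verify_memo → seal_evidence), but O(verify_memo) is not derivable from the premises (the permission P(verify_memo) asserts only ¬O(¬verify_memo), not O(verify_memo)), so it does not yield O(seal_evidence).
No premise or chain of K-axiom applications forces O(seal_evidence), and none forces O(¬seal_evidence). So seal_evidence is neither obligatory nor forbidden under these norms.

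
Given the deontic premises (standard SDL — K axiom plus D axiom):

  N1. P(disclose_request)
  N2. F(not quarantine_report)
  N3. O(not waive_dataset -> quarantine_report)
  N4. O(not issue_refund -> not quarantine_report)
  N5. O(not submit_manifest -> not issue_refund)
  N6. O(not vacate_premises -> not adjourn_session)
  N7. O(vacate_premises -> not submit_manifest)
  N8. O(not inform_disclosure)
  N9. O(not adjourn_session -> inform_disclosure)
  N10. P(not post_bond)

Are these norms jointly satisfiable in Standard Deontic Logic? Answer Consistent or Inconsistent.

Inconsistent

Premise 2, F(not quarantine_report), is equivalent to O(quarantine_report).
Premise 4 is O(not issue_refund -> not quarantine_report); contrapositively O(quarantine_report -> issue_refund). Since O(quarantine_report) holds, K gives O(issue_refund).
The contrapositive of premise 5 (O(not submit_manifest -> not issue_refund)) is O(issue_refund -> submit_manifest), and O(issue_refund) is already established, so O(submit_manifest).
Premise 7 is O(vacate_premises -> not submit_manifest); contrapositively O(submit_manifest -> not vacate_premises). Since O(submit_manifest) holds, K gives O(not vacate_premises).
With premise 6, O(not vacate_premises -> not adjourn_session), the K-axiom yields O(not adjourn_session).
From O(not adjourn_session) and premise 9, O(not adjourn_session -> inform_disclosure), we obtain O(inform_disclosure).
But premise 8 directly asserts O(not inform_disclosure).
We now have both O(inform_disclosure) and O(not inform_disclosure) — inform_disclosure is simultaneously obligatory and forbidden, violating the D-axiom.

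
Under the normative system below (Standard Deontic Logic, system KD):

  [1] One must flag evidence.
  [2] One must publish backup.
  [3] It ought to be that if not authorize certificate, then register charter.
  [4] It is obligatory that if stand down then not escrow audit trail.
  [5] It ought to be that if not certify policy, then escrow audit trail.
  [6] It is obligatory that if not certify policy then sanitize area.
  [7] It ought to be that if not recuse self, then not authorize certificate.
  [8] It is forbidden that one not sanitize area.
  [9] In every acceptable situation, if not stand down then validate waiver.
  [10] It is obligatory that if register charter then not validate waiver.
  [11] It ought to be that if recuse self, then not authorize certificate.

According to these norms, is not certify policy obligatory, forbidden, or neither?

Premises 11 and 7 are O(recuse_self → ¬authorize_certificate) and O(¬recuse_self → ¬authorize_certificate); every ideal world satisfies recuse_self or ¬recuse_self, so in either case ¬authorize_certificate holds — hence O(¬authorize_certificate).
Premise 3 is O(¬authorize_certificate → register_charter); since O(¬authorize_certificate), deontic closure gives O(register_charter).
Applying K to premise 10 (O(register_charter → ¬validate_waiver)) and O(register_charter) yields O(¬validate_waiver).
Premise 9, O(¬stand_down → validate_waiver), contraposes to O(¬validate_waiver → stand_down); with O(¬validate_waiver) we get O(stand_down).
With premise 4, O(stand_down → ¬escrow_audit_trail), the K-axiom yields O(¬escrow_audit_trail).
Premise 5, O(¬certify_policy → escrow_audit_trail), contraposes to O(¬escrow_audit_trail → certify_policy); with O(¬escrow_audit_trail) we get O(certify_policy).
Premises 1, 2, 6, 8 do not contribute to this derivation.
Thus O(certify_policy), which is F(¬certify_policy): ¬certify_policy is forbidden.

Forbidden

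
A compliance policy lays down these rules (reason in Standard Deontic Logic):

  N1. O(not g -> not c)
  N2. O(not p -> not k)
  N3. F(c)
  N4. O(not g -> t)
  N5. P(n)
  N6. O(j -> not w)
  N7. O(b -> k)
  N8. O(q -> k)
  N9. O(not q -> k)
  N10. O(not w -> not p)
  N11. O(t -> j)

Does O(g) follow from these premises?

Yes

By case analysis on q: premise 8 gives O(q -> k) and premise 9 gives O(not q -> k), so O(k) either way.
Premise 2, O(not p -> not k), contraposes to O(k -> p); with O(k) we get O(p).
Premise 10, O(not w -> not p), contraposes to O(p -> w); with O(p) we get O(w).
Premise 6 is O(j -> not w); contrapositively O(w -> not j). Since O(w) holds, K gives O(not j).
Premise 11 is O(t -> j); contrapositively O(not j -> not t). Since O(not j) holds, K gives O(not t).
Premise 4 is O(not g -> t); contrapositively O(not t -> g). Since O(not t) holds, K gives O(g).
Premises 1, 3, 5, 7 do not contribute to this derivation.
So O(g) follows.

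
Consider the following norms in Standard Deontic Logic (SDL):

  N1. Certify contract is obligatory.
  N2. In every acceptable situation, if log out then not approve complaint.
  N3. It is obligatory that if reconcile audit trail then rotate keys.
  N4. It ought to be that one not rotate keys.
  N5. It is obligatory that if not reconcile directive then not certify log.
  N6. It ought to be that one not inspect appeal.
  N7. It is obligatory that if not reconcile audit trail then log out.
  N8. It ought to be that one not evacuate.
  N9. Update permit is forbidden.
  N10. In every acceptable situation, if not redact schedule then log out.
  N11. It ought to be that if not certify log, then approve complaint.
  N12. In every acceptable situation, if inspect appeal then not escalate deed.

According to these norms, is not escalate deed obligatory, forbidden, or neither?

Premise 12 is O(inspect_appeal → ¬escalate_deed), but O(inspect_appeal) is not derivable from the premises, so it does not yield O(¬escalate_deed).
No premise or chain of K-axiom applications forces O(¬escalate_deed), and none forces O(escalate_deed). So ¬escalate_deed is neither obligatory nor forbidden under these norms.

Neither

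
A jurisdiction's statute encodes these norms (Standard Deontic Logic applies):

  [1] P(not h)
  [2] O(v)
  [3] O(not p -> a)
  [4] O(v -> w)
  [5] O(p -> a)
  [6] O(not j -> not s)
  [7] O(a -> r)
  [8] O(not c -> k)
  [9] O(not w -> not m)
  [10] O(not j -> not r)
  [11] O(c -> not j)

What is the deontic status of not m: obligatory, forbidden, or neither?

Premise 9 is O(not w -> not m), but O(not w) is not derivable from the premises, so it does not yield O(not m).
No premise or chain of K-axiom applications forces O(not m), and none forces O(m). So not m is neither obligatory nor forbidden under these norms.

Neither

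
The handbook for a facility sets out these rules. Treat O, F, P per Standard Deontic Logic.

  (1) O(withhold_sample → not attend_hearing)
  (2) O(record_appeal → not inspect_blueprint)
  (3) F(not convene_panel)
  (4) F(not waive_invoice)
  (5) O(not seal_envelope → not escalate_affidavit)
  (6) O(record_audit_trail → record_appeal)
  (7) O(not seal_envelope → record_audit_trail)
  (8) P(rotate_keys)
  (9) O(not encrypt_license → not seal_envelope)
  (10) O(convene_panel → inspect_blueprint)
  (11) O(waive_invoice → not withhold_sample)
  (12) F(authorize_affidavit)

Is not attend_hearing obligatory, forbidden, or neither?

Neither

Premise 1 is O(withhold_sample → not attend_hearing), but O(withhold_sample) is not derivable from the premises, so it does not yield O(not attend_hearing).
No premise or chain of K-axiom applications forces O(not attend_hearing), and none forces O(attend_hearing). So not attend_hearing is neither obligatory nor forbidden under these norms.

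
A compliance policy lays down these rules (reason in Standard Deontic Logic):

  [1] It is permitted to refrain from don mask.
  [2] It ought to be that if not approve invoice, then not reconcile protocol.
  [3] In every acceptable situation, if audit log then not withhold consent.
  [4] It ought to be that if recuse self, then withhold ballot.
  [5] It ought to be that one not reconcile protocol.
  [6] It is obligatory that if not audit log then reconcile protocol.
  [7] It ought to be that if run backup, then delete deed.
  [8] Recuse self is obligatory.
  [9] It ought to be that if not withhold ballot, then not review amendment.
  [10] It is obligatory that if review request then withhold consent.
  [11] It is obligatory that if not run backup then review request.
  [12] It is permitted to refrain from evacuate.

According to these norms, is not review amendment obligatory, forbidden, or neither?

Neither

Premise 9 is O(¬withhold_ballot → ¬review_amendment), but O(¬withhold_ballot) is not derivable from the premises, so it does not yield O(¬review_amendment).
No premise or chain of K-axiom applications forces O(¬review_amendment), and none forces O(review_amendment). So ¬review_amendment is neither obligatory nor forbidden under these norms.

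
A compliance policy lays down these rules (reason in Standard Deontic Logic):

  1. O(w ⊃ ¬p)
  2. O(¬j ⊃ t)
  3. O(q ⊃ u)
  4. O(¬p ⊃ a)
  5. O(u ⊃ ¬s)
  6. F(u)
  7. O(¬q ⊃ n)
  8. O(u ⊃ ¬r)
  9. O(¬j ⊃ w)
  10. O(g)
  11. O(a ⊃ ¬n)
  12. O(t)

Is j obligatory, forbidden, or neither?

Premise 6, F(u), is equivalent to O(¬u).
The contrapositive of premise 3 (O(q ⊃ u)) is O(¬u ⊃ ¬q), and O(¬u) is already established, so O(¬q).
Applying K to premise 7 (O(¬q ⊃ n)) and O(¬q) yields O(n).
Premise 11, O(a ⊃ ¬n), contraposes to O(n ⊃ ¬a); with O(n) we get O(¬a).
The contrapositive of premise 4 (O(¬p ⊃ a)) is O(¬a ⊃ p), and O(¬a) is already established, so O(p).
Premise 1, O(w ⊃ ¬p), contraposes to O(p ⊃ ¬w); with O(p) we get O(¬w).
Premise 9 is O(¬j ⊃ w); contrapositively O(¬w ⊃ j). Since O(¬w) holds, K gives O(j).
Premises 2, 5, 8, 10, 12 do not contribute to this derivation.
Hence j is obligatory.

Obligatory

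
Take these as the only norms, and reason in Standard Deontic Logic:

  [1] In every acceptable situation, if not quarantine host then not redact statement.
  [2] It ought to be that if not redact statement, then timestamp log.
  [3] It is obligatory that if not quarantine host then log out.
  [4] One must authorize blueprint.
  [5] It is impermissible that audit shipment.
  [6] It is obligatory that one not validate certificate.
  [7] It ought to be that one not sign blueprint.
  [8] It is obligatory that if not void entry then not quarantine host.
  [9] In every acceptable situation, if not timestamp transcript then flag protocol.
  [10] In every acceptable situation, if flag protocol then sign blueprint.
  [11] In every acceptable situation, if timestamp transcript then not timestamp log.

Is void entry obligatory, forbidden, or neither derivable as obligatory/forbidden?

Obligatory

Premise 7 states O(¬sign_blueprint) outright.
Premise 10, O(flag_protocol → sign_blueprint), contraposes to O(¬sign_blueprint → ¬flag_protocol); with O(¬sign_blueprint) we get O(¬flag_protocol).
Premise 9 is O(¬timestamp_transcript → flag_protocol); contrapositively O(¬flag_protocol → timestamp_transcript). Since O(¬flag_protocol) holds, K gives O(timestamp_transcript).
From O(timestamp_transcript) and premise 11, O(timestamp_transcript → ¬timestamp_log), we obtain O(¬timestamp_log).
The contrapositive of premise 2 (O(¬redact_statement → timestamp_log)) is O(¬timestamp_log → redact_statement), and O(¬timestamp_log) is already established, so O(redact_statement).
Premise 1, O(¬quarantine_host → ¬redact_statement), contraposes to O(redact_statement → quarantine_host); with O(redact_statement) we get O(quarantine_host).
The contrapositive of premise 8 (O(¬void_entry → ¬quarantine_host)) is O(quarantine_host → void_entry), and O(quarantine_host) is already established, so O(void_entry).
Premises 3, 4, 5, 6 do not contribute to this derivation.
Hence void_entry is obligatory.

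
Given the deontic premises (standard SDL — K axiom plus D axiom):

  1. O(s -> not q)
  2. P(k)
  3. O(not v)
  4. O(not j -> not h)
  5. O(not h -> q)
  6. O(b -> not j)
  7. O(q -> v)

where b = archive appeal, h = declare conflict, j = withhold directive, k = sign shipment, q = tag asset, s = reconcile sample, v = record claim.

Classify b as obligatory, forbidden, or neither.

Forbidden

Premise 3 gives O(not v).
Premise 7 is O(q -> v); contrapositively O(not v -> not q). Since O(not v) holds, K gives O(not q).
Premise 5 is O(not h -> q); contrapositively O(not q -> h). Since O(not q) holds, K gives O(h).
Premise 4 is O(not j -> not h); contrapositively O(h -> j). Since O(h) holds, K gives O(j).
Premise 6, O(b -> not j), contraposes to O(j -> not b); with O(j) we get O(not b).
Premises 1, 2 do not contribute to this derivation.
Thus O(not b), which is F(b): b is forbidden.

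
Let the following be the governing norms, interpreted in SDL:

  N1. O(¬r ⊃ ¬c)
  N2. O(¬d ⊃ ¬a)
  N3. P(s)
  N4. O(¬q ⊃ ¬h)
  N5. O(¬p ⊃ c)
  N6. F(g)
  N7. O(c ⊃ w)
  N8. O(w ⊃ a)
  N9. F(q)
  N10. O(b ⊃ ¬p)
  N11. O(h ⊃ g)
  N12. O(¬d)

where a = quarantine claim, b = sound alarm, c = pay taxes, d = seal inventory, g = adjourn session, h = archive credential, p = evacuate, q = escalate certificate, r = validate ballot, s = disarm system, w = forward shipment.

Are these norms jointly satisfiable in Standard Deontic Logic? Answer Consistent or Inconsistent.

Premise 11 is O(h ⊃ g), but O(h) is not derivable from the premises, so it does not yield O(g).
So O(g) is not derivable, and the apparent clash with O(¬g) does not arise.
A world satisfying every obligation exists (e.g. a=false, b=false, c=false, d=false, g=false, h=false, p=true, q=false, r=false, s=false, w=false); no atom is both obligatory and forbidden, so the set is consistent.

Consistent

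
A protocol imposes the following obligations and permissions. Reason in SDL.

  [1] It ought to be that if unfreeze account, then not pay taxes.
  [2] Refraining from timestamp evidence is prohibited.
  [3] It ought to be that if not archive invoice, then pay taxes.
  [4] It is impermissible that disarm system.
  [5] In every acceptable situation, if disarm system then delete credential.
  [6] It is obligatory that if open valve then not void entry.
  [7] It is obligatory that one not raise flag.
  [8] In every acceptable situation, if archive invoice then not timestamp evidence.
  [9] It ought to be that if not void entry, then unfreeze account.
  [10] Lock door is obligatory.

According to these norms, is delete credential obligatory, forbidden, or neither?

Neither

Premise 5 is O(disarm_system → delete_credential), but O(disarm_system) is not derivable from the premises, so it does not yield O(delete_credential).
No premise or chain of K-axiom applications forces O(delete_credential), and none forces O(¬delete_credential). So delete_credential is neither obligatory nor forbidden under these norms.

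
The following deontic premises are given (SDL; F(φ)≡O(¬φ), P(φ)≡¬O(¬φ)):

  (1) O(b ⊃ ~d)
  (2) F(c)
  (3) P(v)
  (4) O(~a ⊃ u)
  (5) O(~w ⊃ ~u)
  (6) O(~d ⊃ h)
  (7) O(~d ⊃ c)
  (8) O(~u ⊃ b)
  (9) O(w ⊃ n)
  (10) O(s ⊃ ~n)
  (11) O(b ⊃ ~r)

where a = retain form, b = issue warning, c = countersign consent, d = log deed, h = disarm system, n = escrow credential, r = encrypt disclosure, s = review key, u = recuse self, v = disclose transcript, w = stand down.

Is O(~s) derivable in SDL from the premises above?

Yes

F(c) at premise 2 means O(~c).
Premise 7, O(~d ⊃ c), contraposes to O(~c ⊃ d); with O(~c) we get O(d).
Premise 1 is O(b ⊃ ~d); contrapositively O(d ⊃ ~b). Since O(d) holds, K gives O(~b).
Premise 8, O(~u ⊃ b), contraposes to O(~b ⊃ u); with O(~b) we get O(u).
The contrapositive of premise 5 (O(~w ⊃ ~u)) is O(u ⊃ w), and O(u) is already established, so O(w).
From O(w) and premise 9, O(w ⊃ n), we obtain O(n).
The contrapositive of premise 10 (O(s ⊃ ~n)) is O(n ⊃ ~s), and O(n) is already established, so O(~s).
Premises 3, 4, 6, 11 do not contribute to this derivation.
So O(~s) follows.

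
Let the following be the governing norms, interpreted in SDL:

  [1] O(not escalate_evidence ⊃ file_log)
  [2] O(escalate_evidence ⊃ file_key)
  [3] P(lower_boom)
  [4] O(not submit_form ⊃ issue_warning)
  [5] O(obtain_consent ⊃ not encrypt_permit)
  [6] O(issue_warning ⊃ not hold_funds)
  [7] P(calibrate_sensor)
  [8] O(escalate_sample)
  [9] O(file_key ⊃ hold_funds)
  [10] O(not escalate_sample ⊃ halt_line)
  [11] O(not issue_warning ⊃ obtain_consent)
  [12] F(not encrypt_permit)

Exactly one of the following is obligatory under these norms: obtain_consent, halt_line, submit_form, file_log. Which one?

file_log

Premise 12 is F(not encrypt_permit), i.e. O(encrypt_permit).
Premise 5, O(obtain_consent ⊃ not encrypt_permit), contraposes to O(encrypt_permit ⊃ not obtain_consent); with O(encrypt_permit) we get O(not obtain_consent).
Premise 11 is O(not issue_warning ⊃ obtain_consent); contrapositively O(not obtain_consent ⊃ issue_warning). Since O(not obtain_consent) holds, K gives O(issue_warning).
From O(issue_warning) and premise 6, O(issue_warning ⊃ not hold_funds), we obtain O(not hold_funds).
The contrapositive of premise 9 (O(file_key ⊃ hold_funds)) is O(not hold_funds ⊃ not file_key), and O(not hold_funds) is already established, so O(not file_key).
Premise 2 is O(escalate_evidence ⊃ file_key); contrapositively O(not file_key ⊃ not escalate_evidence). Since O(not file_key) holds, K gives O(not escalate_evidence).
From O(not escalate_evidence) and premise 1, O(not escalate_evidence ⊃ file_log), we obtain O(file_log).
So O(file_log) holds — file_log is obligatory. None of the other listed options is made obligatory by any chain of premises.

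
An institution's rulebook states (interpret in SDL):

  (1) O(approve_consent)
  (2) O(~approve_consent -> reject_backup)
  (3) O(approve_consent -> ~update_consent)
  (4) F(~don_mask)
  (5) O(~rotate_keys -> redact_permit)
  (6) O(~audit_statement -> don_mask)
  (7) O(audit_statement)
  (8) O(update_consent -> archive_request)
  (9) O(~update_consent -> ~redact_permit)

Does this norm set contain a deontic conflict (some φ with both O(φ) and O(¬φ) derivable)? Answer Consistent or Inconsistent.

Premise 6 is O(~audit_statement -> don_mask); even if O(don_mask) held, inferring O(~audit_statement) would be affirming the consequent — invalid.
So O(~audit_statement) is not derivable, and the apparent clash with O(audit_statement) does not arise.
A world satisfying every obligation exists (e.g. approve_consent=true, archive_request=false, audit_statement=true, don_mask=true, redact_permit=false, reject_backup=false, rotate_keys=true, update_consent=false); no atom is both obligatory and forbidden, so the set is consistent.

Consistent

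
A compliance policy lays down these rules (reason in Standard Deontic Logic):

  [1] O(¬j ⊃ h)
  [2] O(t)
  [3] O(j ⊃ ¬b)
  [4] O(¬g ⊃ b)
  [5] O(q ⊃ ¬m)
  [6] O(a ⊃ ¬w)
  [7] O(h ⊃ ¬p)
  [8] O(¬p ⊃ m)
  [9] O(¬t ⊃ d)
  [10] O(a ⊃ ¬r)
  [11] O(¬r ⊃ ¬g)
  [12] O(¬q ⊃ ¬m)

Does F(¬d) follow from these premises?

No

Premise 9 is O(¬t ⊃ d), but O(¬t) is not derivable from the premises, so it does not yield O(d).
No other premise forces O(d). An ideal world satisfying every premise can still have ¬d true, so F(¬d) is not derivable.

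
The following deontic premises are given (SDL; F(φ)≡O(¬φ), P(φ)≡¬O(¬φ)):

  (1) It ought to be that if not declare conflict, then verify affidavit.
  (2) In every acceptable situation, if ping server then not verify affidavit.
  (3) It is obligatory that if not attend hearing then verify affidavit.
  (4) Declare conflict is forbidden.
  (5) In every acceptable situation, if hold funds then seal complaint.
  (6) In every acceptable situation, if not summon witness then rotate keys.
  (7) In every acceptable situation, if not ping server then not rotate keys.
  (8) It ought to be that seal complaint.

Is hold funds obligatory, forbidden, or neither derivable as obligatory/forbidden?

Neither

Premise 5 is O(hold_funds → seal_complaint); even if O(seal_complaint) held, inferring O(hold_funds) would be affirming the consequent — invalid.
No premise or chain of K-axiom applications forces O(hold_funds), and none forces O(¬hold_funds). So hold_funds is neither obligatory nor forbidden under these norms.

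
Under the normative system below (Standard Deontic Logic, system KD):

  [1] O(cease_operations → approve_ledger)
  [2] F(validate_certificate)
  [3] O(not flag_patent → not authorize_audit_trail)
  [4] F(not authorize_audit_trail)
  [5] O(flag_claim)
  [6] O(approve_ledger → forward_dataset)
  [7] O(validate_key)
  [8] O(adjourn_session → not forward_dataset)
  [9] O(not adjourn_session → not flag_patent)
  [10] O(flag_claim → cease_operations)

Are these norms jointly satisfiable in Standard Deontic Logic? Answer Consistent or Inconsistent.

Premise 4, F(not authorize_audit_trail), is equivalent to O(authorize_audit_trail).
The contrapositive of premise 3 (O(not flag_patent → not authorize_audit_trail)) is O(authorize_audit_trail → flag_patent), and O(authorize_audit_trail) is already established, so O(flag_patent).
The contrapositive of premise 9 (O(not adjourn_session → not flag_patent)) is O(flag_patent → adjourn_session), and O(flag_patent) is already established, so O(adjourn_session).
With premise 8, O(adjourn_session → not forward_dataset), the K-axiom yields O(not forward_dataset).
Premise 6 is O(approve_ledger → forward_dataset); contrapositively O(not forward_dataset → not approve_ledger). Since O(not forward_dataset) holds, K gives O(not approve_ledger).
The contrapositive of premise 1 (O(cease_operations → approve_ledger)) is O(not approve_ledger → not cease_operations), and O(not approve_ledger) is already established, so O(not cease_operations).
Premise 10, O(flag_claim → cease_operations), contraposes to O(not cease_operations → not flag_claim); with O(not cease_operations) we get O(not flag_claim).
Yet premise 5 states O(flag_claim).
We now have both O(not flag_claim) and O(flag_claim) — flag_claim is simultaneously obligatory and forbidden, violating the D-axiom.

Inconsistent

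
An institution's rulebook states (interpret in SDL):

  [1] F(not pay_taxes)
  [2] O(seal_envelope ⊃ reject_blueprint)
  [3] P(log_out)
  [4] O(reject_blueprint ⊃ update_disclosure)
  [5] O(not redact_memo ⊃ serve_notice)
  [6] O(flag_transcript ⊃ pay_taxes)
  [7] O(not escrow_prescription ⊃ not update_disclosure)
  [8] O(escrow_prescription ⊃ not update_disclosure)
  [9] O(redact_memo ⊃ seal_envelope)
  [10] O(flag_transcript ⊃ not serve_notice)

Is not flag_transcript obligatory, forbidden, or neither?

Obligatory

Premises 7 and 8 cover both cases: O(not escrow_prescription ⊃ not update_disclosure) and O(escrow_prescription ⊃ not update_disclosure). Since not escrow_prescription ∨ escrow_prescription is a tautology, O(not update_disclosure) follows.
Premise 4 is O(reject_blueprint ⊃ update_disclosure); contrapositively O(not update_disclosure ⊃ not reject_blueprint). Since O(not update_disclosure) holds, K gives O(not reject_blueprint).
Premise 2, O(seal_envelope ⊃ reject_blueprint), contraposes to O(not reject_blueprint ⊃ not seal_envelope); with O(not reject_blueprint) we get O(not seal_envelope).
Premise 9 is O(redact_memo ⊃ seal_envelope); contrapositively O(not seal_envelope ⊃ not redact_memo). Since O(not seal_envelope) holds, K gives O(not redact_memo).
Premise 5 is O(not redact_memo ⊃ serve_notice); since O(not redact_memo), deontic closure gives O(serve_notice).
Premise 10 is O(flag_transcript ⊃ not serve_notice); contrapositively O(serve_notice ⊃ not flag_transcript). Since O(serve_notice) holds, K gives O(not flag_transcript).
Premises 1, 3, 6 do not contribute to this derivation.
Hence not flag_transcript is obligatory.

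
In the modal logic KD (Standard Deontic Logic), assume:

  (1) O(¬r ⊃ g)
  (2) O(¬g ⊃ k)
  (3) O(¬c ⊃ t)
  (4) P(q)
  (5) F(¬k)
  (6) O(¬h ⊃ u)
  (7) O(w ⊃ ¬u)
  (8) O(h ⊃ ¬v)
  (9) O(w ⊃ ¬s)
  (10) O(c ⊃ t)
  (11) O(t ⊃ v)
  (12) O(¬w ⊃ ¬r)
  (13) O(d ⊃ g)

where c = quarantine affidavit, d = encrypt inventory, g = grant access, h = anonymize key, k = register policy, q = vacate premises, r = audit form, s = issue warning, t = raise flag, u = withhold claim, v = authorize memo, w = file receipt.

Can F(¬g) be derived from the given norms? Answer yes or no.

Yes

Premises 3 and 10 are O(¬c ⊃ t) and O(c ⊃ t); every ideal world satisfies ¬c or c, so in either case t holds — hence O(t).
From O(t) and premise 11, O(t ⊃ v), we obtain O(v).
Premise 8 is O(h ⊃ ¬v); contrapositively O(v ⊃ ¬h). Since O(v) holds, K gives O(¬h).
Premise 6 is O(¬h ⊃ u); since O(¬h), deontic closure gives O(u).
The contrapositive of premise 7 (O(w ⊃ ¬u)) is O(u ⊃ ¬w), and O(u) is already established, so O(¬w).
Premise 12 is O(¬w ⊃ ¬r); since O(¬w), deontic closure gives O(¬r).
Premise 1 is O(¬r ⊃ g); since O(¬r), deontic closure gives O(g).
Premises 2, 4, 5, 9, 13 do not contribute to this derivation.
So O(g) holds, i.e. F(¬g). The claim follows.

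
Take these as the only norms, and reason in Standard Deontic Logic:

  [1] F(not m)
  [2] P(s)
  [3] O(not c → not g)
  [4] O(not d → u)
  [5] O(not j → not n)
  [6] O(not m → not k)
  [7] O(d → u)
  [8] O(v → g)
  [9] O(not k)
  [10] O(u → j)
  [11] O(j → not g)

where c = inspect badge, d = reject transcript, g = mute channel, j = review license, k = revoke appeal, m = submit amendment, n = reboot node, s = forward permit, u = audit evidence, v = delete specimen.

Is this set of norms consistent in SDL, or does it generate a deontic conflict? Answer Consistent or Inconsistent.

Premise 6 is O(not m → not k); even if O(not k) held, inferring O(not m) would be affirming the consequent — invalid.
So O(not m) is not derivable, and the apparent clash with O(m) does not arise.
A world satisfying every obligation exists (e.g. c=false, d=false, g=false, j=true, k=false, m=true, n=false, s=false, u=true, v=false); no atom is both obligatory and forbidden, so the set is consistent.

Consistent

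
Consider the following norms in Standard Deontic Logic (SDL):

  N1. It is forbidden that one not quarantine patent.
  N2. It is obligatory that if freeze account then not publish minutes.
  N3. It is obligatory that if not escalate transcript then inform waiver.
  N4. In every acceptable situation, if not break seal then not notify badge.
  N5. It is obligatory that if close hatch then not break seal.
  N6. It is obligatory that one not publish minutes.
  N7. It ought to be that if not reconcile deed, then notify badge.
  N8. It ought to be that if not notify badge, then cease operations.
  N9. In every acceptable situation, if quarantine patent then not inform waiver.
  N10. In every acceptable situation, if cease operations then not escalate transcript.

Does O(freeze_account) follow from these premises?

No

Premise 2 is O(freeze_account → ¬publish_minutes); even if O(¬publish_minutes) held, inferring O(freeze_account) would be affirming the consequent — invalid.
No other premise forces O(freeze_account). An ideal world satisfying every premise can still have freeze_account false, so O(freeze_account) is not derivable.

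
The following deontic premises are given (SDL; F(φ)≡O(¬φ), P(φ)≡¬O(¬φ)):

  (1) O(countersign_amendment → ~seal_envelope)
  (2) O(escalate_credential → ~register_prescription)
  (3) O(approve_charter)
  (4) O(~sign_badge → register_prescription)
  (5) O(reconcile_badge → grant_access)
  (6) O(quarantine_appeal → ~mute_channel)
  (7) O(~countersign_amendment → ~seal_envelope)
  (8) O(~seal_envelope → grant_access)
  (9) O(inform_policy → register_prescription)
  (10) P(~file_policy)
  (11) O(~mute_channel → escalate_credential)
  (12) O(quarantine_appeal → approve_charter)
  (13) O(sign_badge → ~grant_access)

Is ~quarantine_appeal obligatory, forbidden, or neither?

Obligatory

By case analysis on countersign_amendment: premise 1 gives O(countersign_amendment → ~seal_envelope) and premise 7 gives O(~countersign_amendment → ~seal_envelope), so O(~seal_envelope) either way.
From O(~seal_envelope) and premise 8, O(~seal_envelope → grant_access), we obtain O(grant_access).
Premise 13 is O(sign_badge → ~grant_access); contrapositively O(grant_access → ~sign_badge). Since O(grant_access) holds, K gives O(~sign_badge).
Premise 4 is O(~sign_badge → register_prescription); since O(~sign_badge), deontic closure gives O(register_prescription).
Premise 2, O(escalate_credential → ~register_prescription), contraposes to O(register_prescription → ~escalate_credential); with O(register_prescription) we get O(~escalate_credential).
Premise 11, O(~mute_channel → escalate_credential), contraposes to O(~escalate_credential → mute_channel); with O(~escalate_credential) we get O(mute_channel).
The contrapositive of premise 6 (O(quarantine_appeal → ~mute_channel)) is O(mute_channel → ~quarantine_appeal), and O(mute_channel) is already established, so O(~quarantine_appeal).
Premises 3, 5, 9, 10, 12 do not contribute to this derivation.
Hence ~quarantine_appeal is obligatory.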